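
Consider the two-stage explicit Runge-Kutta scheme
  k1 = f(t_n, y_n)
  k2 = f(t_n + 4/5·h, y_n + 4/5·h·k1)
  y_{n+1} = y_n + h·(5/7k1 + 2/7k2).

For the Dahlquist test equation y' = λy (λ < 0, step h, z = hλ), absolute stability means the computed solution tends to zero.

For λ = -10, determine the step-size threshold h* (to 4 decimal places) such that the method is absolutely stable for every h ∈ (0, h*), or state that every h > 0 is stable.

Test eqn y'=λy, z=hλ:
  k1=λy_n ⇒ h·k1=z·y_n;  k2=λ(1+4/5z)y_n ⇒ h·k2=z(1+4/5z)y_n
  y_{n+1}/y_n = 1 + 5/7z + 2/7z(1+4/5z) = 1 + z + 8/35z²
  Hence R(z) = 1 + z + 8/35z².

Need |R(x)|<1, x<0.
x=-1.25: |R|=0.1071
R=1: x+8/35x²=0 ⇒ x=−35/8=-4.3750; min R=1−1/(4·8/35)=-0.0938>−1
Confirm numerically:
  x=-3.234: |R|=0.15657 <1
  x=-2.642: |R|=0.04653 <1
  x=-1.912: |R|=0.07640 <1
  x=-4.974: |R|=1.68101 >1
  x=-4.441: |R|=1.06700 >1
Stable set (-4.3750, 0).

(-4.3750,0); λ=-10 ⇒ h* = (35/8)/10 = 0.4375.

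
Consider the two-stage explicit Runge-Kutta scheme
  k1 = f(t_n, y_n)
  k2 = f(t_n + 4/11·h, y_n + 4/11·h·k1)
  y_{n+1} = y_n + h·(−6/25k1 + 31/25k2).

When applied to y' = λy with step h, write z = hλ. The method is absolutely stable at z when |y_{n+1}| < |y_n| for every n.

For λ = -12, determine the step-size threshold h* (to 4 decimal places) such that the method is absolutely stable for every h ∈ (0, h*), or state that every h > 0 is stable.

Test eqn y'=λy, z=hλ:
  k1=λy_n ⇒ h·k1=z·y_n;  k2=λ(1+4/11z)y_n ⇒ h·k2=z(1+4/11z)y_n
  y_{n+1}/y_n = 1 − 6/25z + 31/25z(1+4/11z) = 1 + z + 124/275z²
  R(z) = 1 + z + 124/275z².

Boundary: |R(x)|=1, x<0.
x=-0.99: |R|=0.4519
R=1: x+124/275x²=0 ⇒ x=−275/124=-2.2177; min R=1−1/(4·124/275)=0.4456>−1
Confirm numerically:
  x=-2.018: |R|=0.81825 <1
  x=-1.679: |R|=0.59213 <1
  x=-1.181: |R|=0.44791 <1
  x=-2.556: |R|=1.38985 >1
  x=-2.390: |R|=1.18564 >1
Stable set (-2.2177, 0).

(-2.2177,0); λ=-12 ⇒ h* = (275/124)/12 = 0.1848.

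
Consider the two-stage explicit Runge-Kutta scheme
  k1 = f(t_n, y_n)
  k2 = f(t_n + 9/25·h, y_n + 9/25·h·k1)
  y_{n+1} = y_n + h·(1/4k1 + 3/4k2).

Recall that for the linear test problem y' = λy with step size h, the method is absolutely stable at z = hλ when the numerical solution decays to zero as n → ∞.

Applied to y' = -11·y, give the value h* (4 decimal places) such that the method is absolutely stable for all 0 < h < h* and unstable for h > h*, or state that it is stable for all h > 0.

(-3.7037,0); λ=-11 ⇒ h* = (100/27)/11 = 0.3367.

Test eqn y'=λy, z=hλ:
  k1=λy_n ⇒ h·k1=z·y_n;  k2=λ(1+9/25z)y_n ⇒ h·k2=z(1+9/25z)y_n
  y_{n+1}/y_n = 1 + 1/4z + 3/4z(1+9/25z) = 1 + z + 27/100z²
  Hence R(z) = 1 + z + 27/100z².

Solve |R(x)|<1 on ℝ⁻.
x=-1.63: |R|=0.0874
R=1: x+27/100x²=0 ⇒ x=−100/27=-3.7037; min R=1−1/(4·27/100)=0.0741>−1
Confirm numerically:
  x=-3.341: |R|=0.67282 <1
  x=-3.178: |R|=0.54891 <1
  x=-2.994: |R|=0.42629 <1
  x=-2.311: |R|=0.13099 <1
  x=-4.122: |R|=1.46554 >1
  x=-3.859: |R|=1.16181 >1
  x=-3.736: |R|=1.03258 >1
So |R|<1 on (-3.7037, 0).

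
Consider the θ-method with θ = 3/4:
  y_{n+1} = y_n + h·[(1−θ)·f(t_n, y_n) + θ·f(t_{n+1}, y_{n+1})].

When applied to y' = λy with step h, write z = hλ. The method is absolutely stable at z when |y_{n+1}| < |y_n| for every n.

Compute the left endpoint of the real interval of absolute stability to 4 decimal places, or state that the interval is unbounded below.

(−∞, 0) — no finite endpoint.

With y'=λy (z=hλ):
  y_{n+1} = y_n + z·[1/4·y_n + 3/4·y_{n+1}] ⇒ (1 − 3/4z)y_{n+1} = (1 + 1/4z)y_n
  ⇒ R(z) = (1 + 1/4z)/(1 − 3/4z).

Find x<0 with |R(x)|<1.
x=-1.24: |R|=0.3575
x=-2: |R|=0.2000
x=-10: |R|=0.1765
x=-100: |R|=0.3158
θ=3/4≥1/2 ⇒ |1+1/4x|<|1−3/4x| ∀x<0 ⇒ interval (−∞,0).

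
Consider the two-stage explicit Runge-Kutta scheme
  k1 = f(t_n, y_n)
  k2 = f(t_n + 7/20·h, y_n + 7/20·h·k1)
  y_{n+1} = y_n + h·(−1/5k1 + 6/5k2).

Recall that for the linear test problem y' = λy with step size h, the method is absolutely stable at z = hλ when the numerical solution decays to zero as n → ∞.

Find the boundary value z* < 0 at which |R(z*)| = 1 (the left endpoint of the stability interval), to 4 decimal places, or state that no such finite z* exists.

z* = -2.3810.

Test eqn y'=λy, z=hλ:
  k1=λy_n ⇒ h·k1=z·y_n;  k2=λ(1+7/20z)y_n ⇒ h·k2=z(1+7/20z)y_n
  y_{n+1}/y_n = 1 − 1/5z + 6/5z(1+7/20z) = 1 + z + 21/50z²
  Hence R(z) = 1 + z + 21/50z².

Find x<0 with |R(x)|<1.
x=-0.81: |R|=0.4656
R=1: x+21/50x²=0 ⇒ x=−50/21=-2.3810; min R=1−1/(4·21/50)=0.4048>−1
Confirm numerically:
  x=-1.844: |R|=0.58414 <1
  x=-1.501: |R|=0.44526 <1
  x=-1.084: |R|=0.40952 <1
  x=-2.834: |R|=1.53925 >1
  x=-2.803: |R|=1.49686 >1
  x=-2.708: |R|=1.37197 >1
So |R|<1 on (-2.3810, 0).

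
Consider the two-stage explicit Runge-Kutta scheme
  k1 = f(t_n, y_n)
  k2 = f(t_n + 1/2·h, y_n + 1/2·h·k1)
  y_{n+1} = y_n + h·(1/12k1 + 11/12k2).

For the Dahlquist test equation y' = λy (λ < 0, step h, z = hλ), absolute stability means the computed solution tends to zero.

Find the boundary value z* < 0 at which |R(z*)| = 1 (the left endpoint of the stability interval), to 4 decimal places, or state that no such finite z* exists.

With y'=λy (z=hλ):
  k1=λy_n ⇒ h·k1=z·y_n;  k2=λ(1+1/2z)y_n ⇒ h·k2=z(1+1/2z)y_n
  y_{n+1}/y_n = 1 + 1/12z + 11/12z(1+1/2z) = 1 + z + 11/24z²
  Hence R(z) = 1 + z + 11/24z².

Need |R(x)|<1, x<0.
x=-1.56: |R|=0.5554
R=1: x+11/24x²=0 ⇒ x=−24/11=-2.1818; min R=1−1/(4·11/24)=0.4545>−1
Confirm numerically:
  x=-2.063: |R|=0.88765 <1
  x=-1.132: |R|=0.45532 <1
  x=-0.943: |R|=0.46457 <1
  x=-2.777: |R|=1.75754 >1
  x=-2.704: |R|=1.64716 >1
Interval (-2.1818, 0).

z* = -2.1818.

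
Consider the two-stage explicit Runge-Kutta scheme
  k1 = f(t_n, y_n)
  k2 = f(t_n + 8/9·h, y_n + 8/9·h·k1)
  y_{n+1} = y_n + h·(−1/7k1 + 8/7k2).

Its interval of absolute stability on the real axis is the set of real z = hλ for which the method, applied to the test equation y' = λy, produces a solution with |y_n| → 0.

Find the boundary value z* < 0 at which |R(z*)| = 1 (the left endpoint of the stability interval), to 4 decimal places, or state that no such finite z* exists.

With y'=λy (z=hλ):
  k1=λy_n ⇒ h·k1=z·y_n;  k2=λ(1+8/9z)y_n ⇒ h·k2=z(1+8/9z)y_n
  y_{n+1}/y_n = 1 − 1/7z + 8/7z(1+8/9z) = 1 + z + 64/63z²
  so R(z) = 1 + z + 64/63z².

Need |R(x)|<1, x<0.
x=-1.28: |R|=1.3844
R=1: x+64/63x²=0 ⇒ x=−63/64=-0.9844; min R=1−1/(4·64/63)=0.7539>−1
Confirm numerically:
  x=-0.784: |R|=0.84041 <1
  x=-0.702: |R|=0.79863 <1
  x=-0.646: |R|=0.77794 <1
  x=-0.450: |R|=0.75571 <1
  x=-1.333: |R|=1.47209 >1
  x=-1.059: |R|=1.08028 >1
So |R|<1 on (-0.9844, 0).

left endpoint -0.9844.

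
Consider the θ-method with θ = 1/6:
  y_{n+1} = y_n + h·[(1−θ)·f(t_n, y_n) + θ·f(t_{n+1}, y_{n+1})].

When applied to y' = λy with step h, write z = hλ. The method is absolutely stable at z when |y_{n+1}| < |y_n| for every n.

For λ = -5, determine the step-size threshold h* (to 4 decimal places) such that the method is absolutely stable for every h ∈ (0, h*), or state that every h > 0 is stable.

With y'=λy (z=hλ):
  y_{n+1} = y_n + z·[5/6·y_n + 1/6·y_{n+1}] ⇒ (1 − 1/6z)y_{n+1} = (1 + 5/6z)y_n
  so R(z) = (1 + 5/6z)/(1 − 1/6z).

Need |R(x)|<1, x<0.
x=-1.14: |R|=0.0420
R=−1: 1+5/6x = −1+1/6x ⇒ -2/3x=2 ⇒ x=2/(-2/3)=-3.0000
Confirm numerically:
  x=-2.978: |R|=0.99020 <1
  x=-2.686: |R|=0.85540 <1
  x=-1.306: |R|=0.07254 <1
  x=-3.500: |R|=1.21053 >1
  x=-3.477: |R|=1.20133 >1
  x=-3.279: |R|=1.12027 >1
Stable set (-3.0000, 0).

(-3.0000,0); λ=-5 ⇒ h* = (3)/5 = 0.6000.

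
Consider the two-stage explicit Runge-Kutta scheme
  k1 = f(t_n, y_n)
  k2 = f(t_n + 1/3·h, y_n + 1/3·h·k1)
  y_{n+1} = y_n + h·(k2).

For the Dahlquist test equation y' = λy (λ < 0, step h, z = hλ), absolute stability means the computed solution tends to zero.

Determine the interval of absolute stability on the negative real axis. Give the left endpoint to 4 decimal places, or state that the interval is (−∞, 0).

z∈(-3.0000,0).

On y'=λy, z=hλ:
  k1=λy_n ⇒ h·k1=z·y_n;  k2=λ(1+1/3z)y_n ⇒ h·k2=z(1+1/3z)y_n
  y_{n+1}/y_n = 1 + z(1+1/3z) = 1 + z + 1/3z²
  R(z) = 1 + z + 1/3z².

Solve |R(x)|<1 on ℝ⁻.
x=-1.26: |R|=0.2692
R=1: x+1/3x²=0 ⇒ x=−3=-3.0000; min R=1−1/(4·1/3)=0.2500>−1
Confirm numerically:
  x=-2.932: |R|=0.93354 <1
  x=-2.710: |R|=0.73803 <1
  x=-2.551: |R|=0.61820 <1
  x=-2.544: |R|=0.61331 <1
  x=-3.246: |R|=1.26617 >1
  x=-3.095: |R|=1.09801 >1
So |R|<1 on (-3.0000, 0).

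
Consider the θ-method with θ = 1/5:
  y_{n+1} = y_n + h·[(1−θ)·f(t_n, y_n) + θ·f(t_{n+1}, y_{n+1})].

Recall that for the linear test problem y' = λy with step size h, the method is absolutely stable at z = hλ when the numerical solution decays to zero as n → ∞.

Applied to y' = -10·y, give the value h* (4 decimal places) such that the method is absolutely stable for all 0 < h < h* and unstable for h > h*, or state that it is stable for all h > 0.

On y'=λy, z=hλ:
  y_{n+1} = y_n + z·[4/5·y_n + 1/5·y_{n+1}] ⇒ (1 − 1/5z)y_{n+1} = (1 + 4/5z)y_n
  ⇒ R(z) = (1 + 4/5z)/(1 − 1/5z).

Find x<0 with |R(x)|<1.
x=-1.17: |R|=0.0519
R=−1: 1+4/5x = −1+1/5x ⇒ -3/5x=2 ⇒ x=2/(-3/5)=-3.3333
Confirm numerically:
  x=-2.860: |R|=0.81934 <1
  x=-2.130: |R|=0.49369 <1
  x=-1.652: |R|=0.24173 <1
  x=-3.473: |R|=1.04945 >1
  x=-3.376: |R|=1.01528 >1
Interval (-3.3333, 0).

(-3.3333,0); λ=-10 ⇒ h* = (10/3)/10 = 0.3333.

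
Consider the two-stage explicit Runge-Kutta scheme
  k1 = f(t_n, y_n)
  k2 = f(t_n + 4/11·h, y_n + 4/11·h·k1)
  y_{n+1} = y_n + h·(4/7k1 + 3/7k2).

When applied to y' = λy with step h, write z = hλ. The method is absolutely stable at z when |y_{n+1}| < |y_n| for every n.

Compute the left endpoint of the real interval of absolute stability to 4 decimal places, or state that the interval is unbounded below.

z* = -6.4167.

Test eqn y'=λy, z=hλ:
  k1=λy_n ⇒ h·k1=z·y_n;  k2=λ(1+4/11z)y_n ⇒ h·k2=z(1+4/11z)y_n
  y_{n+1}/y_n = 1 + 4/7z + 3/7z(1+4/11z) = 1 + z + 12/77z²
  so R(z) = 1 + z + 12/77z².

Solve |R(x)|<1 on ℝ⁻.
x=-1.2: |R|=0.0244
R=1: x+12/77x²=0 ⇒ x=−77/12=-6.4167; min R=1−1/(4·12/77)=-0.6042>−1
Confirm numerically:
  x=-5.028: |R|=0.08814 <1
  x=-4.249: |R|=0.43539 <1
  x=-4.087: |R|=0.48385 <1
  x=-3.330: |R|=0.60186 <1
  x=-6.850: |R|=1.46260 >1
  x=-6.463: |R|=1.04667 >1
So |R|<1 on (-6.4167, 0).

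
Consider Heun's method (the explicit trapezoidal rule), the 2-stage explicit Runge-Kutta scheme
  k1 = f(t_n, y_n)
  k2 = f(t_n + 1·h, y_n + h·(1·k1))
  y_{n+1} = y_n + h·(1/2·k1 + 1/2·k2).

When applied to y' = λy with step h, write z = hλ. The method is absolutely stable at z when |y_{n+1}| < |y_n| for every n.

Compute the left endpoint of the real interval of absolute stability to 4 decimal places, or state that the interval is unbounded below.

left endpoint -2.0000.

Test eqn y'=λy, z=hλ:
  order 2, 2-stage ⇒ R(z)=1+z+z^2/2
  (e.g. R(-1.23)=0.52645, |R|=0.52645)

Solve |R(x)|<1 on ℝ⁻.
x=-1.23: |R|=0.5264
|R(-1.87)|=0.8785 |R(-1.63)|=0.6985 |R(-0.7)|=0.5450
Bisect:
  x_lo=-2.5922 |R|=1.7675  x_hi=-0.3076 |R|=0.7397
  mid=-1.44991 |R|=0.60121 →hi
  mid=-2.02105 |R|=1.02127 →lo
  mid=-1.73548 |R|=0.77046 →hi
  mid=-1.87826 |R|=0.88567 →hi
  mid=-1.94965 |R|=0.95092 →hi
  mid=-1.98535 |R|=0.98546 →hi
  mid=-2.00320 |R|=1.00320 →lo
  mid=-1.99427 |R|=0.99429 →hi
  mid=-1.99874 |R|=0.99874 →hi
  mid=-2.00097 |R|=1.00097 →lo
  ...
  [-2.00013,-1.99999] ⇒ x*=-2.0000
Stable set (-2.0000, 0).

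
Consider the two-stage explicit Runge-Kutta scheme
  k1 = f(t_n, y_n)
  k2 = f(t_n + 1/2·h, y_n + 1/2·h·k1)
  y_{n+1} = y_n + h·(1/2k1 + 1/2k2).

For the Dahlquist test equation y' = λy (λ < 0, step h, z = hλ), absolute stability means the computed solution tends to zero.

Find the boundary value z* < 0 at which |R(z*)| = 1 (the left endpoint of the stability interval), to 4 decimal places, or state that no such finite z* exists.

With y'=λy (z=hλ):
  k1=λy_n ⇒ h·k1=z·y_n;  k2=λ(1+1/2z)y_n ⇒ h·k2=z(1+1/2z)y_n
  y_{n+1}/y_n = 1 + 1/2z + 1/2z(1+1/2z) = 1 + z + 1/4z²
  so R(z) = 1 + z + 1/4z².

Solve |R(x)|<1 on ℝ⁻.
x=-1.63: |R|=0.0342
R=1: x+1/4x²=0 ⇒ x=−4=-4.0000; min R=1−1/(4·1/4)=0.0000>−1
Confirm numerically:
  x=-2.986: |R|=0.24305 <1
  x=-2.375: |R|=0.03516 <1
  x=-2.197: |R|=0.00970 <1
  x=-4.573: |R|=1.65508 >1
  x=-4.296: |R|=1.31790 >1
Interval (-4.0000, 0).

z* = -4.0000.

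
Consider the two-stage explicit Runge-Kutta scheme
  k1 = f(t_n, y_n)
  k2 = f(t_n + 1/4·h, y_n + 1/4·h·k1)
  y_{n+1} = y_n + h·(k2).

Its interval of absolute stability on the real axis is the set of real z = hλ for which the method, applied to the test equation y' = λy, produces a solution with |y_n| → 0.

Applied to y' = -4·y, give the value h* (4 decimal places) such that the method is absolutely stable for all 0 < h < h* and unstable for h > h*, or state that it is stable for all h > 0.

(-4.0000,0); λ=-4 ⇒ h* = (4)/4 = 1.0000.

Test eqn y'=λy, z=hλ:
  k1=λy_n ⇒ h·k1=z·y_n;  k2=λ(1+1/4z)y_n ⇒ h·k2=z(1+1/4z)y_n
  y_{n+1}/y_n = 1 + z(1+1/4z) = 1 + z + 1/4z²
  ⇒ R(z) = 1 + z + 1/4z².

Find x<0 with |R(x)|<1.
x=-0.8: |R|=0.3600
R=1: x+1/4x²=0 ⇒ x=−4=-4.0000; min R=1−1/(4·1/4)=0.0000>−1
Confirm numerically:
  x=-2.884: |R|=0.19536 <1
  x=-2.138: |R|=0.00476 <1
  x=-2.116: |R|=0.00336 <1
  x=-4.337: |R|=1.36539 >1
  x=-4.303: |R|=1.32595 >1
  x=-4.292: |R|=1.31332 >1
So |R|<1 on (-4.0000, 0).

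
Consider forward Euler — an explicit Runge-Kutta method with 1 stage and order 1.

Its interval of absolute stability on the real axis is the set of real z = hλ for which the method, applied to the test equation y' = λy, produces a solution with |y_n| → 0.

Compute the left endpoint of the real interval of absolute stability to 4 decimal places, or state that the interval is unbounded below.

With y'=λy (z=hλ):
  order 1, 1-stage ⇒ R(z)=1+z
  (e.g. R(-0.44)=0.56000, |R|=0.56000)

Solve |R(x)|<1 on ℝ⁻.
x=-0.44: |R|=0.5600
|R(-2.21)|=1.2100 |R(-2.11)|=1.1100 |R(-0.55)|=0.4500
Bisect:
  x_lo=-2.4223 |R|=1.4223  x_hi=-0.3995 |R|=0.6005
  mid=-1.41092 |R|=0.41092 →hi
  mid=-1.91663 |R|=0.91663 →hi
  mid=-2.16948 |R|=1.16948 →lo
  mid=-2.04306 |R|=1.04306 →lo
  mid=-1.97984 |R|=0.97984 →hi
  mid=-2.01145 |R|=1.01145 →lo
  mid=-1.99565 |R|=0.99565 →hi
  mid=-2.00355 |R|=1.00355 →lo
  mid=-1.99960 |R|=0.99960 →hi
  ...
  [-2.00009,-1.99997] ⇒ x*=-2.0000
Stable set (-2.0000, 0).

z* = -2.0000.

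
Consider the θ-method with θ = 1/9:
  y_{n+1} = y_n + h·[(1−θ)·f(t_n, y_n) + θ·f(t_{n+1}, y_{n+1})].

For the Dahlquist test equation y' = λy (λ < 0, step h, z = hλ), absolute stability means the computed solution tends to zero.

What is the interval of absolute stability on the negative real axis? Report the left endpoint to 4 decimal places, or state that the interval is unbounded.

z∈(-2.5714,0).

Test eqn y'=λy, z=hλ:
  y_{n+1} = y_n + z·[8/9·y_n + 1/9·y_{n+1}] ⇒ (1 − 1/9z)y_{n+1} = (1 + 8/9z)y_n
  Hence R(z) = (1 + 8/9z)/(1 − 1/9z).

Need |R(x)|<1, x<0.
x=-1.51: |R|=0.2931
R=−1: 1+8/9x = −1+1/9x ⇒ -7/9x=2 ⇒ x=2/(-7/9)=-2.5714
Confirm numerically:
  x=-2.514: |R|=0.96509 <1
  x=-2.407: |R|=0.89910 <1
  x=-1.529: |R|=0.30696 <1
  x=-3.141: |R|=1.32839 >1
  x=-2.741: |R|=1.10110 >1
  x=-2.613: |R|=1.02506 >1
So |R|<1 on (-2.5714, 0).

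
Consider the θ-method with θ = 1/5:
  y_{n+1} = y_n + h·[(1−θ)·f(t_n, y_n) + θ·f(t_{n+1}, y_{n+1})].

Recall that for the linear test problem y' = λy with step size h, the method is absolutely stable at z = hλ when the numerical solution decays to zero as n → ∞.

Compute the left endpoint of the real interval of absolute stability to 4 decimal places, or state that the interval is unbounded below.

On y'=λy, z=hλ:
  y_{n+1} = y_n + z·[4/5·y_n + 1/5·y_{n+1}] ⇒ (1 − 1/5z)y_{n+1} = (1 + 4/5z)y_n
  ⇒ R(z) = (1 + 4/5z)/(1 − 1/5z).

Find x<0 with |R(x)|<1.
x=-1.42: |R|=0.1059
R=−1: 1+4/5x = −1+1/5x ⇒ -3/5x=2 ⇒ x=2/(-3/5)=-3.3333
Confirm numerically:
  x=-2.957: |R|=0.85811 <1
  x=-2.383: |R|=0.61384 <1
  x=-2.219: |R|=0.53692 <1
  x=-2.199: |R|=0.52730 <1
  x=-3.842: |R|=1.17259 >1
  x=-3.375: |R|=1.01493 >1
Interval (-3.3333, 0).

left endpoint -3.3333.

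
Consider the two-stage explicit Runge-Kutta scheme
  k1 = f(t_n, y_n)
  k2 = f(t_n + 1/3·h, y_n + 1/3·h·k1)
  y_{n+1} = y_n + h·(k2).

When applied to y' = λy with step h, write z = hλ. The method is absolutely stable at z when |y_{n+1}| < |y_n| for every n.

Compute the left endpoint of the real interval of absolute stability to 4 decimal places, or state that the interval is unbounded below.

With y'=λy (z=hλ):
  k1=λy_n ⇒ h·k1=z·y_n;  k2=λ(1+1/3z)y_n ⇒ h·k2=z(1+1/3z)y_n
  y_{n+1}/y_n = 1 + z(1+1/3z) = 1 + z + 1/3z²
  ⇒ R(z) = 1 + z + 1/3z².

Need |R(x)|<1, x<0.
x=-1.72: |R|=0.2661
R=1: x+1/3x²=0 ⇒ x=−3=-3.0000; min R=1−1/(4·1/3)=0.2500>−1
Confirm numerically:
  x=-2.419: |R|=0.53152 <1
  x=-2.409: |R|=0.52543 <1
  x=-1.378: |R|=0.25496 <1
  x=-3.593: |R|=1.71022 >1
  x=-3.568: |R|=1.67554 >1
  x=-3.037: |R|=1.03746 >1
Stable set (-3.0000, 0).

left endpoint -3.0000.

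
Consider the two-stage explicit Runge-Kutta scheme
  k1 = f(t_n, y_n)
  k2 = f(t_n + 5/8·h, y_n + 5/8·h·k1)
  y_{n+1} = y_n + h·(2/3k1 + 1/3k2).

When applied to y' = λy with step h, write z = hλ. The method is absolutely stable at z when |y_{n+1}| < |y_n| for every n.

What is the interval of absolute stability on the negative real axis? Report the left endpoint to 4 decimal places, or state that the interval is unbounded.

z∈(-4.8000,0).

Test eqn y'=λy, z=hλ:
  k1=λy_n ⇒ h·k1=z·y_n;  k2=λ(1+5/8z)y_n ⇒ h·k2=z(1+5/8z)y_n
  y_{n+1}/y_n = 1 + 2/3z + 1/3z(1+5/8z) = 1 + z + 5/24z²
  so R(z) = 1 + z + 5/24z².

Need |R(x)|<1, x<0.
x=-1.33: |R|=0.0385
R=1: x+5/24x²=0 ⇒ x=−24/5=-4.8000; min R=1−1/(4·5/24)=-0.2000>−1
Confirm numerically:
  x=-4.215: |R|=0.48630 <1
  x=-3.801: |R|=0.20892 <1
  x=-2.268: |R|=0.19637 <1
  x=-2.114: |R|=0.18296 <1
  x=-5.208: |R|=1.44268 >1
  x=-4.938: |R|=1.14197 >1
Stable set (-4.8000, 0).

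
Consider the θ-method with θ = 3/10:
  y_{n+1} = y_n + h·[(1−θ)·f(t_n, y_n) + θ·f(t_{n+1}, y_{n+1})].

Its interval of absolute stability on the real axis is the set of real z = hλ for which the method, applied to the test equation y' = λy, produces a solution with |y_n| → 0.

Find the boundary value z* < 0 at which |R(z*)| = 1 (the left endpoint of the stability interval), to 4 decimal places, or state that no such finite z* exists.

z* = -5.0000.

With y'=λy (z=hλ):
  y_{n+1} = y_n + z·[7/10·y_n + 3/10·y_{n+1}] ⇒ (1 − 3/10z)y_{n+1} = (1 + 7/10z)y_n
  ⇒ R(z) = (1 + 7/10z)/(1 − 3/10z).

Boundary: |R(x)|=1, x<0.
x=-1.56: |R|=0.0627
R=−1: 1+7/10x = −1+3/10x ⇒ -2/5x=2 ⇒ x=2/(-2/5)=-5.0000
Confirm numerically:
  x=-3.799: |R|=0.77548 <1
  x=-3.368: |R|=0.67529 <1
  x=-2.785: |R|=0.51730 <1
  x=-5.137: |R|=1.02157 >1
  x=-5.028: |R|=1.00446 >1
Interval (-5.0000, 0).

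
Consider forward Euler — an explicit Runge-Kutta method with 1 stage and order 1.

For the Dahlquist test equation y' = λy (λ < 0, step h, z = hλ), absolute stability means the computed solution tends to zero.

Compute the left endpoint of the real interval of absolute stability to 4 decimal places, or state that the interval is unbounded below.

With y'=λy (z=hλ):
  order 1, 1-stage ⇒ R(z)=1+z
  (e.g. R(-1.06)=-0.06000, |R|=0.06000)

Solve |R(x)|<1 on ℝ⁻.
x=-1.06: |R|=0.0600
|R(-1.7)|=0.7000 |R(-1.52)|=0.5200 |R(-0.58)|=0.4200
Bisect:
  x_lo=-2.8555 |R|=1.8555  x_hi=-0.2845 |R|=0.7155
  mid=-1.56996 |R|=0.56996 →hi
  mid=-2.21272 |R|=1.21272 →lo
  mid=-1.89134 |R|=0.89134 →hi
  mid=-2.05203 |R|=1.05203 →lo
  mid=-1.97169 |R|=0.97169 →hi
  mid=-2.01186 |R|=1.01186 →lo
  mid=-1.99177 |R|=0.99177 →hi
  ...
  [-2.00009,-1.99993] ⇒ x*=-2.0000
So |R|<1 on (-2.0000, 0).

left endpoint -2.0000.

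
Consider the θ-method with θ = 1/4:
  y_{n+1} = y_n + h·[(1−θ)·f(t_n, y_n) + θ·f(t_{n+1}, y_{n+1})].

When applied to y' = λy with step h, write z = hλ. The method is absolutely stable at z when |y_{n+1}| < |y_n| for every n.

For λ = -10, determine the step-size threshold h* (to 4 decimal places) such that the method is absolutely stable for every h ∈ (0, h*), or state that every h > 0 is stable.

Test eqn y'=λy, z=hλ:
  y_{n+1} = y_n + z·[3/4·y_n + 1/4·y_{n+1}] ⇒ (1 − 1/4z)y_{n+1} = (1 + 3/4z)y_n
  R(z) = (1 + 3/4z)/(1 − 1/4z).

Need |R(x)|<1, x<0.
x=-1.27: |R|=0.0361
R=−1: 1+3/4x = −1+1/4x ⇒ -1/2x=2 ⇒ x=2/(-1/2)=-4.0000
Confirm numerically:
  x=-3.952: |R|=0.98793 <1
  x=-2.373: |R|=0.48941 <1
  x=-2.170: |R|=0.40681 <1
  x=-2.038: |R|=0.35012 <1
  x=-4.572: |R|=1.13346 >1
  x=-4.301: |R|=1.07252 >1
So |R|<1 on (-4.0000, 0).

(-4.0000,0); λ=-10 ⇒ h* = (4)/10 = 0.4000.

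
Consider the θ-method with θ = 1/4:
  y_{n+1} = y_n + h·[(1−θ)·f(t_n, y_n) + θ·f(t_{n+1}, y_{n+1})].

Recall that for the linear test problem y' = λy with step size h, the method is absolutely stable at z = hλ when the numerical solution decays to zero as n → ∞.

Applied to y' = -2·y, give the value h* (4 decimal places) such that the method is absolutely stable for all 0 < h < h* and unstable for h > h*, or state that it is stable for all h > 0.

On y'=λy, z=hλ:
  y_{n+1} = y_n + z·[3/4·y_n + 1/4·y_{n+1}] ⇒ (1 − 1/4z)y_{n+1} = (1 + 3/4z)y_n
  R(z) = (1 + 3/4z)/(1 − 1/4z).

Solve |R(x)|<1 on ℝ⁻.
x=-1.4: |R|=0.0370
R=−1: 1+3/4x = −1+1/4x ⇒ -1/2x=2 ⇒ x=2/(-1/2)=-4.0000
Confirm numerically:
  x=-3.693: |R|=0.92019 <1
  x=-3.539: |R|=0.87770 <1
  x=-3.079: |R|=0.73979 <1
  x=-1.740: |R|=0.21254 <1
  x=-4.415: |R|=1.09863 >1
  x=-4.374: |R|=1.08932 >1
  x=-4.203: |R|=1.04949 >1
Stable set (-4.0000, 0).

(-4.0000,0); λ=-2 ⇒ h* = (4)/2 = 2.0000.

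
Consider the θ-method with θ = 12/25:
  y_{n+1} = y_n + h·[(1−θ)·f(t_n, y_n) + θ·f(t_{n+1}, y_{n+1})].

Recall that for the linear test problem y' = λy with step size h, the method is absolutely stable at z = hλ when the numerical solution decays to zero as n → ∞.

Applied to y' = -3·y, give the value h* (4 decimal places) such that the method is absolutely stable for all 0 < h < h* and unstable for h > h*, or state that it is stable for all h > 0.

(-50.0000,0); λ=-3 ⇒ h* = (50)/3 = 16.6667.

Set f=λy, z=hλ:
  y_{n+1} = y_n + z·[13/25·y_n + 12/25·y_{n+1}] ⇒ (1 − 12/25z)y_{n+1} = (1 + 13/25z)y_n
  so R(z) = (1 + 13/25z)/(1 − 12/25z).

Boundary: |R(x)|=1, x<0.
x=-1.28: |R|=0.2071
R=−1: 1+13/25x = −1+12/25x ⇒ -1/25x=2 ⇒ x=2/(-1/25)=-50.0000
Confirm numerically:
  x=-45.934: |R|=0.99294 <1
  x=-44.511: |R|=0.99018 <1
  x=-29.256: |R|=0.94484 <1
  x=-20.960: |R|=0.89498 <1
  x=-50.513: |R|=1.00081 >1
  x=-50.142: |R|=1.00023 >1
  x=-50.128: |R|=1.00020 >1
Stable set (-50.0000, 0).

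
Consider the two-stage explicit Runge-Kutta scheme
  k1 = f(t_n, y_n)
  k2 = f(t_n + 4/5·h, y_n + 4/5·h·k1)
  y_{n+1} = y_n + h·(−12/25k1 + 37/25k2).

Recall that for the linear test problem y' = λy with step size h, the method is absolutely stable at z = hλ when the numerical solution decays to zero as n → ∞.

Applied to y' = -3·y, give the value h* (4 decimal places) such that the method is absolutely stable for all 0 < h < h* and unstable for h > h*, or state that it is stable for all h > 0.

Test eqn y'=λy, z=hλ:
  k1=λy_n ⇒ h·k1=z·y_n;  k2=λ(1+4/5z)y_n ⇒ h·k2=z(1+4/5z)y_n
  y_{n+1}/y_n = 1 − 12/25z + 37/25z(1+4/5z) = 1 + z + 148/125z²
  Hence R(z) = 1 + z + 148/125z².

Solve |R(x)|<1 on ℝ⁻.
x=-0.46: |R|=0.7905
R=1: x+148/125x²=0 ⇒ x=−125/148=-0.8446; min R=1−1/(4·148/125)=0.7889>−1
Confirm numerically:
  x=-0.744: |R|=0.91139 <1
  x=-0.712: |R|=0.88822 <1
  x=-0.685: |R|=0.87056 <1
  x=-0.676: |R|=0.86506 <1
  x=-1.437: |R|=2.00792 >1
  x=-1.147: |R|=1.41068 >1
So |R|<1 on (-0.8446, 0).

(-0.8446,0); λ=-3 ⇒ h* = (125/148)/3 = 0.2815.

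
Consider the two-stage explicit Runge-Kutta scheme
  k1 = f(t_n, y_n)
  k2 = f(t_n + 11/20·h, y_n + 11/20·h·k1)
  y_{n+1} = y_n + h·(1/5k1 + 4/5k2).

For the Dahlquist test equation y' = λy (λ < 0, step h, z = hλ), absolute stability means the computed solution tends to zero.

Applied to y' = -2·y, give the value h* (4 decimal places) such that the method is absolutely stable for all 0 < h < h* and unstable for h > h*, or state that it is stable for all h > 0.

(-2.2727,0); λ=-2 ⇒ h* = (25/11)/2 = 1.1364.

Test eqn y'=λy, z=hλ:
  k1=λy_n ⇒ h·k1=z·y_n;  k2=λ(1+11/20z)y_n ⇒ h·k2=z(1+11/20z)y_n
  y_{n+1}/y_n = 1 + 1/5z + 4/5z(1+11/20z) = 1 + z + 11/25z²
  so R(z) = 1 + z + 11/25z².

Solve |R(x)|<1 on ℝ⁻.
x=-0.76: |R|=0.4941
R=1: x+11/25x²=0 ⇒ x=−25/11=-2.2727; min R=1−1/(4·11/25)=0.4318>−1
Confirm numerically:
  x=-1.323: |R|=0.44714 <1
  x=-1.220: |R|=0.43490 <1
  x=-1.182: |R|=0.43273 <1
  x=-2.844: |R|=1.71487 >1
  x=-2.803: |R|=1.65400 >1
  x=-2.784: |R|=1.62629 >1
Stable set (-2.2727, 0).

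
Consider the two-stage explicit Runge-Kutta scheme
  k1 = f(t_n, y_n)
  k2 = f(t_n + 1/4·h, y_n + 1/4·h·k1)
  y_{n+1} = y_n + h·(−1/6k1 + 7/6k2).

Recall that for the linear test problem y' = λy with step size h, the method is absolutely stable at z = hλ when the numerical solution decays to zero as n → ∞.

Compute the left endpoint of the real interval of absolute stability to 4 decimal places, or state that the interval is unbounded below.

Test eqn y'=λy, z=hλ:
  k1=λy_n ⇒ h·k1=z·y_n;  k2=λ(1+1/4z)y_n ⇒ h·k2=z(1+1/4z)y_n
  y_{n+1}/y_n = 1 − 1/6z + 7/6z(1+1/4z) = 1 + z + 7/24z²
  R(z) = 1 + z + 7/24z².

Need |R(x)|<1, x<0.
x=-0.62: |R|=0.4921
R=1: x+7/24x²=0 ⇒ x=−24/7=-3.4286; min R=1−1/(4·7/24)=0.1429>−1
Confirm numerically:
  x=-1.980: |R|=0.16345 <1
  x=-1.703: |R|=0.14289 <1
  x=-1.415: |R|=0.16898 <1
  x=-3.975: |R|=1.63352 >1
  x=-3.833: |R|=1.45213 >1
  x=-3.673: |R|=1.26185 >1
Interval (-3.4286, 0).

z* = -3.4286.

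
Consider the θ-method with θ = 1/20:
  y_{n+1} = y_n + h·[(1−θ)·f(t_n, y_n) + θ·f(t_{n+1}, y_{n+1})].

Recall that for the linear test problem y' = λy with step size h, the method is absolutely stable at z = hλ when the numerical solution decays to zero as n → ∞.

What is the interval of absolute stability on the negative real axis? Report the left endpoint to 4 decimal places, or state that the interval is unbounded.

(-2.2222, 0).

Test eqn y'=λy, z=hλ:
  y_{n+1} = y_n + z·[19/20·y_n + 1/20·y_{n+1}] ⇒ (1 − 1/20z)y_{n+1} = (1 + 19/20z)y_n
  Hence R(z) = (1 + 19/20z)/(1 − 1/20z).

Boundary: |R(x)|=1, x<0.
x=-0.57: |R|=0.4458
R=−1: 1+19/20x = −1+1/20x ⇒ -9/10x=2 ⇒ x=2/(-9/10)=-2.2222
Confirm numerically:
  x=-2.176: |R|=0.96248 <1
  x=-1.705: |R|=0.57107 <1
  x=-1.636: |R|=0.51229 <1
  x=-1.467: |R|=0.36675 <1
  x=-2.442: |R|=1.17628 >1
  x=-2.367: |R|=1.11651 >1
Stable set (-2.2222, 0).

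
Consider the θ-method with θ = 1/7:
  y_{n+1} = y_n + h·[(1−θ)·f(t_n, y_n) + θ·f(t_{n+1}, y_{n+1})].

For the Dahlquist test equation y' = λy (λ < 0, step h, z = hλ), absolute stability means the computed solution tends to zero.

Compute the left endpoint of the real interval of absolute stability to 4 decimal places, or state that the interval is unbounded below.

On y'=λy, z=hλ:
  y_{n+1} = y_n + z·[6/7·y_n + 1/7·y_{n+1}] ⇒ (1 − 1/7z)y_{n+1} = (1 + 6/7z)y_n
  so R(z) = (1 + 6/7z)/(1 − 1/7z).

Solve |R(x)|<1 on ℝ⁻.
x=-1.48: |R|=0.2217
R=−1: 1+6/7x = −1+1/7x ⇒ -5/7x=2 ⇒ x=2/(-5/7)=-2.8000
Confirm numerically:
  x=-2.558: |R|=0.87340 <1
  x=-2.293: |R|=0.72721 <1
  x=-1.380: |R|=0.15274 <1
  x=-3.254: |R|=1.22138 >1
  x=-3.144: |R|=1.16956 >1
  x=-3.005: |R|=1.10245 >1
Interval (-2.8000, 0).

left endpoint -2.8000.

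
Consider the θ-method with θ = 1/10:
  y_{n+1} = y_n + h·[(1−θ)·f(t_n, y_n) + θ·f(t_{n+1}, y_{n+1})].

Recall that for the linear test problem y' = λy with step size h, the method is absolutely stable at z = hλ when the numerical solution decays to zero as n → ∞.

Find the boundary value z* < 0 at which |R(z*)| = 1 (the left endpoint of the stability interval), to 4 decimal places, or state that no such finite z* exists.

left endpoint -2.5000.

On y'=λy, z=hλ:
  y_{n+1} = y_n + z·[9/10·y_n + 1/10·y_{n+1}] ⇒ (1 − 1/10z)y_{n+1} = (1 + 9/10z)y_n
  ⇒ R(z) = (1 + 9/10z)/(1 − 1/10z).

Need |R(x)|<1, x<0.
x=-1.31: |R|=0.1583
R=−1: 1+9/10x = −1+1/10x ⇒ -4/5x=2 ⇒ x=2/(-4/5)=-2.5000
Confirm numerically:
  x=-2.338: |R|=0.89496 <1
  x=-1.367: |R|=0.20260 <1
  x=-1.085: |R|=0.02120 <1
  x=-2.715: |R|=1.13527 >1
  x=-2.687: |R|=1.11792 >1
Stable set (-2.5000, 0).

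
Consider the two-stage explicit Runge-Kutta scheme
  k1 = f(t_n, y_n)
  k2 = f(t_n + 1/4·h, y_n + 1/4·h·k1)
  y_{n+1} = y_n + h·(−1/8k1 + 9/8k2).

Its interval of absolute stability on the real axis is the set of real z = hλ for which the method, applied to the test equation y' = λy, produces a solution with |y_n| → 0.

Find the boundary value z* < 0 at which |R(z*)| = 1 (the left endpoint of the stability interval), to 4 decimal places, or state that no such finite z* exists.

With y'=λy (z=hλ):
  k1=λy_n ⇒ h·k1=z·y_n;  k2=λ(1+1/4z)y_n ⇒ h·k2=z(1+1/4z)y_n
  y_{n+1}/y_n = 1 − 1/8z + 9/8z(1+1/4z) = 1 + z + 9/32z²
  so R(z) = 1 + z + 9/32z².

Find x<0 with |R(x)|<1.
x=-1.21: |R|=0.2018
R=1: x+9/32x²=0 ⇒ x=−32/9=-3.5556; min R=1−1/(4·9/32)=0.1111>−1
Confirm numerically:
  x=-3.236: |R|=0.70916 <1
  x=-2.223: |R|=0.16686 <1
  x=-2.060: |R|=0.13351 <1
  x=-1.681: |R|=0.11375 <1
  x=-3.964: |R|=1.45536 >1
  x=-3.764: |R|=1.22066 >1
  x=-3.690: |R|=1.13953 >1
Interval (-3.5556, 0).

left endpoint -3.5556.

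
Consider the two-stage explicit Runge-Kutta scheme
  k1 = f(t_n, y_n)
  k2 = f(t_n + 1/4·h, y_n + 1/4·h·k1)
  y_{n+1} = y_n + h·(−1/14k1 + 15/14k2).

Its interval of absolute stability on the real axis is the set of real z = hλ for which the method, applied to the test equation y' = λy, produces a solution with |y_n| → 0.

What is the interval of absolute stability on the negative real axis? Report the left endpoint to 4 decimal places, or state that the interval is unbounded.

(-3.7333, 0).

On y'=λy, z=hλ:
  k1=λy_n ⇒ h·k1=z·y_n;  k2=λ(1+1/4z)y_n ⇒ h·k2=z(1+1/4z)y_n
  y_{n+1}/y_n = 1 − 1/14z + 15/14z(1+1/4z) = 1 + z + 15/56z²
  ⇒ R(z) = 1 + z + 15/56z².

Solve |R(x)|<1 on ℝ⁻.
x=-1.26: |R|=0.1652
R=1: x+15/56x²=0 ⇒ x=−56/15=-3.7333; min R=1−1/(4·15/56)=0.0667>−1
Confirm numerically:
  x=-3.647: |R|=0.91566 <1
  x=-3.238: |R|=0.57039 <1
  x=-1.808: |R|=0.06759 <1
  x=-3.924: |R|=1.20040 >1
  x=-3.794: |R|=1.06165 >1
So |R|<1 on (-3.7333, 0).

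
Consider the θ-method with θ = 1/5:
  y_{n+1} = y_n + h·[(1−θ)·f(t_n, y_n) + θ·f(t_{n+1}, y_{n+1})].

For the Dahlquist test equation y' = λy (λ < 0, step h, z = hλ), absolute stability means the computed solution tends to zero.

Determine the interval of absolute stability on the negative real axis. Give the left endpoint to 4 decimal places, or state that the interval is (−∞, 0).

Test eqn y'=λy, z=hλ:
  y_{n+1} = y_n + z·[4/5·y_n + 1/5·y_{n+1}] ⇒ (1 − 1/5z)y_{n+1} = (1 + 4/5z)y_n
  Hence R(z) = (1 + 4/5z)/(1 − 1/5z).

Find x<0 with |R(x)|<1.
x=-1.1: |R|=0.0984
R=−1: 1+4/5x = −1+1/5x ⇒ -3/5x=2 ⇒ x=2/(-3/5)=-3.3333
Confirm numerically:
  x=-3.189: |R|=0.94712 <1
  x=-2.430: |R|=0.63526 <1
  x=-2.356: |R|=0.60141 <1
  x=-2.353: |R|=0.60003 <1
  x=-3.823: |R|=1.16650 >1
  x=-3.515: |R|=1.06400 >1
Stable set (-3.3333, 0).

(-3.3333, 0).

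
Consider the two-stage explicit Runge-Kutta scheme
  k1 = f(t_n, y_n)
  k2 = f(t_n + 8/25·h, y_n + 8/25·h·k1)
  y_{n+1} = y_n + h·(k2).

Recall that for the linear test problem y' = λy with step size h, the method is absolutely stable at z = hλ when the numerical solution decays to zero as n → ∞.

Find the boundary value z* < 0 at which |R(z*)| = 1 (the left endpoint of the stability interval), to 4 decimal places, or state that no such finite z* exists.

Test eqn y'=λy, z=hλ:
  k1=λy_n ⇒ h·k1=z·y_n;  k2=λ(1+8/25z)y_n ⇒ h·k2=z(1+8/25z)y_n
  y_{n+1}/y_n = 1 + z(1+8/25z) = 1 + z + 8/25z²
  so R(z) = 1 + z + 8/25z².

Boundary: |R(x)|=1, x<0.
x=-1.46: |R|=0.2221
R=1: x+8/25x²=0 ⇒ x=−25/8=-3.1250; min R=1−1/(4·8/25)=0.2188>−1
Confirm numerically:
  x=-2.826: |R|=0.72961 <1
  x=-2.115: |R|=0.31643 <1
  x=-2.014: |R|=0.28398 <1
  x=-3.625: |R|=1.58000 >1
  x=-3.575: |R|=1.51480 >1
  x=-3.521: |R|=1.44618 >1
So |R|<1 on (-3.1250, 0).

left endpoint -3.1250.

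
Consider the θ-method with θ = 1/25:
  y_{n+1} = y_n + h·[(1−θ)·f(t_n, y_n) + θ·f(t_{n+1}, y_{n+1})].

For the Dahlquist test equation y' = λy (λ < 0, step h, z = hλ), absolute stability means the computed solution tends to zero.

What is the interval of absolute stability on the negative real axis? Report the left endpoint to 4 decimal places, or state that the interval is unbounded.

Test eqn y'=λy, z=hλ:
  y_{n+1} = y_n + z·[24/25·y_n + 1/25·y_{n+1}] ⇒ (1 − 1/25z)y_{n+1} = (1 + 24/25z)y_n
  ⇒ R(z) = (1 + 24/25z)/(1 − 1/25z).

Need |R(x)|<1, x<0.
x=-1.03: |R|=0.0108
R=−1: 1+24/25x = −1+1/25x ⇒ -23/25x=2 ⇒ x=2/(-23/25)=-2.1739
Confirm numerically:
  x=-2.128: |R|=0.96107 <1
  x=-2.065: |R|=0.90745 <1
  x=-1.775: |R|=0.65733 <1
  x=-0.885: |R|=0.14526 <1
  x=-2.564: |R|=1.32550 >1
  x=-2.430: |R|=1.21473 >1
Stable set (-2.1739, 0).

z∈(-2.1739,0).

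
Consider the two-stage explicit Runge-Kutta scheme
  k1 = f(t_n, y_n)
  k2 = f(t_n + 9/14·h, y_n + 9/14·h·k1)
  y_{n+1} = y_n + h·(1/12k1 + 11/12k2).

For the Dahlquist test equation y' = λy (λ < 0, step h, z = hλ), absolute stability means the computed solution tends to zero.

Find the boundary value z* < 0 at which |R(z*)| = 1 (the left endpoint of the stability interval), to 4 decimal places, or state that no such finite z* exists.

z* = -1.6970.

Set f=λy, z=hλ:
  k1=λy_n ⇒ h·k1=z·y_n;  k2=λ(1+9/14z)y_n ⇒ h·k2=z(1+9/14z)y_n
  y_{n+1}/y_n = 1 + 1/12z + 11/12z(1+9/14z) = 1 + z + 33/56z²
  Hence R(z) = 1 + z + 33/56z².

Need |R(x)|<1, x<0.
x=-0.33: |R|=0.7342
R=1: x+33/56x²=0 ⇒ x=−56/33=-1.6970; min R=1−1/(4·33/56)=0.5758>−1
Confirm numerically:
  x=-1.494: |R|=0.82131 <1
  x=-1.468: |R|=0.80192 <1
  x=-1.395: |R|=0.75176 <1
  x=-1.316: |R|=0.70456 <1
  x=-2.215: |R|=1.67617 >1
  x=-1.964: |R|=1.30905 >1
Stable set (-1.6970, 0).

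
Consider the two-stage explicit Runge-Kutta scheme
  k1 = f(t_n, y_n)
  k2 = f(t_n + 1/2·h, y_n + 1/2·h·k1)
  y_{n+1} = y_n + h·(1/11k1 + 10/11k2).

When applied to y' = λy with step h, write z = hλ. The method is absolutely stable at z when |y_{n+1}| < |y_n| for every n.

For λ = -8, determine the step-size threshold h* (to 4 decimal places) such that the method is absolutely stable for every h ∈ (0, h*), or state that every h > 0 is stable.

Test eqn y'=λy, z=hλ:
  k1=λy_n ⇒ h·k1=z·y_n;  k2=λ(1+1/2z)y_n ⇒ h·k2=z(1+1/2z)y_n
  y_{n+1}/y_n = 1 + 1/11z + 10/11z(1+1/2z) = 1 + z + 5/11z²
  so R(z) = 1 + z + 5/11z².

Boundary: |R(x)|=1, x<0.
x=-0.35: |R|=0.7057
R=1: x+5/11x²=0 ⇒ x=−11/5=-2.2000; min R=1−1/(4·5/11)=0.4500>−1
Confirm numerically:
  x=-1.916: |R|=0.75266 <1
  x=-1.777: |R|=0.65833 <1
  x=-1.445: |R|=0.50410 <1
  x=-1.271: |R|=0.46329 <1
  x=-2.730: |R|=1.65768 >1
  x=-2.568: |R|=1.42956 >1
  x=-2.372: |R|=1.18545 >1
So |R|<1 on (-2.2000, 0).

(-2.2000,0); λ=-8 ⇒ h* = (11/5)/8 = 0.2750.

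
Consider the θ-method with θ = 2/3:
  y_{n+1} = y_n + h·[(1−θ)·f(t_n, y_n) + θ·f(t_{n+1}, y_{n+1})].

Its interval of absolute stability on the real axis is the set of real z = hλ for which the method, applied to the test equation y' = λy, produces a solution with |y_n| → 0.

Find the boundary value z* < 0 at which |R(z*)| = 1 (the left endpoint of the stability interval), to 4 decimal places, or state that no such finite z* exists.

On y'=λy, z=hλ:
  y_{n+1} = y_n + z·[1/3·y_n + 2/3·y_{n+1}] ⇒ (1 − 2/3z)y_{n+1} = (1 + 1/3z)y_n
  R(z) = (1 + 1/3z)/(1 − 2/3z).

Need |R(x)|<1, x<0.
x=-0.64: |R|=0.5514
x=-2: |R|=0.1429
x=-10: |R|=0.3043
x=-100: |R|=0.4778
θ=2/3≥1/2 ⇒ |1+1/3x|<|1−2/3x| ∀x<0 ⇒ interval (−∞,0).

interval (−∞, 0).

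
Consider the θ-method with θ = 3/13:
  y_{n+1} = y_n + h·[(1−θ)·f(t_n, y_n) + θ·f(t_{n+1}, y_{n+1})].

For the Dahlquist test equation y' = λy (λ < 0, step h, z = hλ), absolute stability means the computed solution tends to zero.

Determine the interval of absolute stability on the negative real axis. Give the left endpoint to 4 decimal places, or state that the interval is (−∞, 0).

z∈(-3.7143,0).

With y'=λy (z=hλ):
  y_{n+1} = y_n + z·[10/13·y_n + 3/13·y_{n+1}] ⇒ (1 − 3/13z)y_{n+1} = (1 + 10/13z)y_n
  so R(z) = (1 + 10/13z)/(1 − 3/13z).

Find x<0 with |R(x)|<1.
x=-0.89: |R|=0.2616
R=−1: 1+10/13x = −1+3/13x ⇒ -7/13x=2 ⇒ x=2/(-7/13)=-3.7143
Confirm numerically:
  x=-3.520: |R|=0.94228 <1
  x=-3.501: |R|=0.93648 <1
  x=-3.261: |R|=0.86073 <1
  x=-2.668: |R|=0.65130 <1
  x=-4.255: |R|=1.14690 >1
  x=-4.147: |R|=1.11906 >1
  x=-3.817: |R|=1.02941 >1
Interval (-3.7143, 0).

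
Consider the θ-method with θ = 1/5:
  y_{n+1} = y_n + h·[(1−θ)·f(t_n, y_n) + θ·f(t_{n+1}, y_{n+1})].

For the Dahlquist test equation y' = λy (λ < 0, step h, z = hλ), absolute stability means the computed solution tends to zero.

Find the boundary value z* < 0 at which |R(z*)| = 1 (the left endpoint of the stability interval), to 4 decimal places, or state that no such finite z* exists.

Set f=λy, z=hλ:
  y_{n+1} = y_n + z·[4/5·y_n + 1/5·y_{n+1}] ⇒ (1 − 1/5z)y_{n+1} = (1 + 4/5z)y_n
  Hence R(z) = (1 + 4/5z)/(1 − 1/5z).

Need |R(x)|<1, x<0.
x=-1.61: |R|=0.2179
R=−1: 1+4/5x = −1+1/5x ⇒ -3/5x=2 ⇒ x=2/(-3/5)=-3.3333
Confirm numerically:
  x=-3.239: |R|=0.96565 <1
  x=-2.915: |R|=0.84144 <1
  x=-2.281: |R|=0.56641 <1
  x=-3.878: |R|=1.18405 >1
  x=-3.876: |R|=1.18342 >1
  x=-3.590: |R|=1.08964 >1
Interval (-3.3333, 0).

z* = -3.3333.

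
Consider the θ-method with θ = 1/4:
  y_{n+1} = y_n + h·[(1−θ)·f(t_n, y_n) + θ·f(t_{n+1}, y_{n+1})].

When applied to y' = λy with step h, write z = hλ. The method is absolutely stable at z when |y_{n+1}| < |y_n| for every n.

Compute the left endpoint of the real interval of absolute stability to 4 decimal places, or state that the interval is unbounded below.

left endpoint -4.0000.

On y'=λy, z=hλ:
  y_{n+1} = y_n + z·[3/4·y_n + 1/4·y_{n+1}] ⇒ (1 − 1/4z)y_{n+1} = (1 + 3/4z)y_n
  ⇒ R(z) = (1 + 3/4z)/(1 − 1/4z).

Need |R(x)|<1, x<0.
x=-0.73: |R|=0.3827
R=−1: 1+3/4x = −1+1/4x ⇒ -1/2x=2 ⇒ x=2/(-1/2)=-4.0000
Confirm numerically:
  x=-3.797: |R|=0.94793 <1
  x=-3.795: |R|=0.94740 <1
  x=-1.664: |R|=0.17514 <1
  x=-4.215: |R|=1.05234 >1
  x=-4.166: |R|=1.04066 >1
  x=-4.080: |R|=1.01980 >1
Interval (-4.0000, 0).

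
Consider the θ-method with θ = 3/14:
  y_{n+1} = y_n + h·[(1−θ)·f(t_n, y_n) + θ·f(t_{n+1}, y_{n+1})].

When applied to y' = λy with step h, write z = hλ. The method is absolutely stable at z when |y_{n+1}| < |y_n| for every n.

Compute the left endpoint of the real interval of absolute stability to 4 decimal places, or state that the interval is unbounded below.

left endpoint -3.5000.

On y'=λy, z=hλ:
  y_{n+1} = y_n + z·[11/14·y_n + 3/14·y_{n+1}] ⇒ (1 − 3/14z)y_{n+1} = (1 + 11/14z)y_n
  R(z) = (1 + 11/14z)/(1 − 3/14z).

Boundary: |R(x)|=1, x<0.
x=-1.49: |R|=0.1294
R=−1: 1+11/14x = −1+3/14x ⇒ -4/7x=2 ⇒ x=2/(-4/7)=-3.5000
Confirm numerically:
  x=-2.471: |R|=0.61556 <1
  x=-2.355: |R|=0.56516 <1
  x=-2.051: |R|=0.42480 <1
  x=-3.969: |R|=1.14483 >1
  x=-3.712: |R|=1.06747 >1
  x=-3.636: |R|=1.04368 >1
Interval (-3.5000, 0).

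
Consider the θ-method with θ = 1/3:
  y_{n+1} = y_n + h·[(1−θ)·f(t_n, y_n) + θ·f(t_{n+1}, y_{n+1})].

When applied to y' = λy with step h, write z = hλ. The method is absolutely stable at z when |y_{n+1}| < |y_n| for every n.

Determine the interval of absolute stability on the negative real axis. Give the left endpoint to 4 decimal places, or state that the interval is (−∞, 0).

(-6.0000, 0).

On y'=λy, z=hλ:
  y_{n+1} = y_n + z·[2/3·y_n + 1/3·y_{n+1}] ⇒ (1 − 1/3z)y_{n+1} = (1 + 2/3z)y_n
  so R(z) = (1 + 2/3z)/(1 − 1/3z).

Boundary: |R(x)|=1, x<0.
x=-0.5: |R|=0.5714
R=−1: 1+2/3x = −1+1/3x ⇒ -1/3x=2 ⇒ x=2/(-1/3)=-6.0000
Confirm numerically:
  x=-5.651: |R|=0.95966 <1
  x=-5.224: |R|=0.90564 <1
  x=-4.930: |R|=0.86507 <1
  x=-4.790: |R|=0.84467 <1
  x=-6.302: |R|=1.03247 >1
  x=-6.225: |R|=1.02439 >1
  x=-6.184: |R|=1.02003 >1
So |R|<1 on (-6.0000, 0).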